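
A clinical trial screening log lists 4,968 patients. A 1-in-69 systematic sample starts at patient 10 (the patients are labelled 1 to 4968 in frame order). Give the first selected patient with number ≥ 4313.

4357

k = 69
Steps past start: ⌈(4313 − 10)/69⌉ = ⌈4303/69⌉ = 63
Selected patient: 10 + 63×69 = 4357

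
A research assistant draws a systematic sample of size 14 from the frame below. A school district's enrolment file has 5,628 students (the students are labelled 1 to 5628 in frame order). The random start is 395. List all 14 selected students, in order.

k = N/n = 5628/14 = 402
student 1: 395
student 2: 395 + 402 = 797
student 3: 797 + 402 = 1199
student 4: 1199 + 402 = 1601
student 5: 1601 + 402 = 2003
student 6: 2003 + 402 = 2405
student 7: 2405 + 402 = 2807
student 8: 2807 + 402 = 3209
student 9: 3209 + 402 = 3611
student 10: 3611 + 402 = 4013
student 11: 4013 + 402 = 4415
student 12: 4415 + 402 = 4817
student 13: 4817 + 402 = 5219
student 14: 5219 + 402 = 5621

395, 797, 1199, 1601, 2003, 2405, 2807, 3209, 3611, 4013, 4415, 4817, 5219, 5621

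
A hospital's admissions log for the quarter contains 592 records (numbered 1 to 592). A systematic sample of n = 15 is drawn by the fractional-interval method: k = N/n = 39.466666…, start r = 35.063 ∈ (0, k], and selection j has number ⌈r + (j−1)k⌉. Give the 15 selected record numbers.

j=1: r + 0k = 35.063 → ⌈·⌉ = 36
j=2: r + 1k = 74.529666… → ⌈·⌉ = 75
j=3: r + 2k = 113.996333… → ⌈·⌉ = 114
j=4: r + 3k = 153.463 → ⌈·⌉ = 154
j=5: r + 4k = 192.929666… → ⌈·⌉ = 193
j=6: r + 5k = 232.396333… → ⌈·⌉ = 233
j=7: r + 6k = 271.863 → ⌈·⌉ = 272
j=8: r + 7k = 311.329666… → ⌈·⌉ = 312
j=9: r + 8k = 350.796333… → ⌈·⌉ = 351
j=10: r + 9k = 390.263 → ⌈·⌉ = 391
j=11: r + 10k = 429.729666… → ⌈·⌉ = 430
j=12: r + 11k = 469.196333… → ⌈·⌉ = 470
j=13: r + 12k = 508.663 → ⌈·⌉ = 509
j=14: r + 13k = 548.129666… → ⌈·⌉ = 549
j=15: r + 14k = 587.596333… → ⌈·⌉ = 588

36, 75, 114, 154, 193, 233, 272, 312, 351, 391, 430, 470, 509, 549, 588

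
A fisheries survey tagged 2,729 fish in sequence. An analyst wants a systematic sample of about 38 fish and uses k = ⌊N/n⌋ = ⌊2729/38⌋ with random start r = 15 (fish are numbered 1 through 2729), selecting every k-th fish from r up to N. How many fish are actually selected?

k = ⌊2729/38⌋ = 71
Achieved size = ⌊(2729 − 15)/71⌋ + 1 = ⌊2714/71⌋ + 1 = 38 + 1 = 39
(last selection: 15 + 38×71 = 2713 ≤ 2729; next would be 2784 > 2729)

39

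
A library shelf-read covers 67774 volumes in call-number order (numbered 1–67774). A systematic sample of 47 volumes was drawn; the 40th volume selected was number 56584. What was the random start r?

k = 67774/47 = 1442
r = 56584 − (40−1)×1442 = 56584 − 56238 = 346

346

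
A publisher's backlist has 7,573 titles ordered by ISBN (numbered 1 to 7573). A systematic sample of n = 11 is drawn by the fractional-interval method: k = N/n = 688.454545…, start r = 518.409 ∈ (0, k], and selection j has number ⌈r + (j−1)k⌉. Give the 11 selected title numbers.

j=1: r + 0k = 518.409 → ⌈·⌉ = 519
j=2: r + 1k = 1206.863545… → ⌈·⌉ = 1207
j=3: r + 2k = 1895.318090… → ⌈·⌉ = 1896
j=4: r + 3k = 2583.772636… → ⌈·⌉ = 2584
j=5: r + 4k = 3272.227181… → ⌈·⌉ = 3273
j=6: r + 5k = 3960.681727… → ⌈·⌉ = 3961
j=7: r + 6k = 4649.136272… → ⌈·⌉ = 4650
j=8: r + 7k = 5337.590818… → ⌈·⌉ = 5338
j=9: r + 8k = 6026.045363… → ⌈·⌉ = 6027
j=10: r + 9k = 6714.499909… → ⌈·⌉ = 6715
j=11: r + 10k = 7402.954454… → ⌈·⌉ = 7403

519, 1207, 1896, 2584, 3273, 3961, 4650, 5338, 6027, 6715, 7403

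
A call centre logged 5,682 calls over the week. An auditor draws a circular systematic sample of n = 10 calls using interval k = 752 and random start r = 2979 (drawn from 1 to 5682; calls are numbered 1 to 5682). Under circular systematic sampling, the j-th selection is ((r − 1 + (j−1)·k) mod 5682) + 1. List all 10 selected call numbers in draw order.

2979, 3731, 4483, 5235, 305, 1057, 1809, 2561, 3313, 4065

Selection 1: 2979
Selection 2: 2979 + 752 = 3731
Selection 3: 3731 + 752 = 4483
Selection 4: 4483 + 752 = 5235
Selection 5: 5235 + 752 = 5987 → 5987 − 5682 = 305
Selection 6: 305 + 752 = 1057
Selection 7: 1057 + 752 = 1809
Selection 8: 1809 + 752 = 2561
Selection 9: 2561 + 752 = 3313
Selection 10: 3313 + 752 = 4065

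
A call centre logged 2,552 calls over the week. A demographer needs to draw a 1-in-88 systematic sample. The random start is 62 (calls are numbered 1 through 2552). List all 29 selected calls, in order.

call 1: 62
call 2: 62 + 88 = 150
call 3: 150 + 88 = 238
call 4: 238 + 88 = 326
call 5: 326 + 88 = 414
call 6: 414 + 88 = 502
call 7: 502 + 88 = 590
call 8: 590 + 88 = 678
call 9: 678 + 88 = 766
call 10: 766 + 88 = 854
call 11: 854 + 88 = 942
call 12: 942 + 88 = 1030
call 13: 1030 + 88 = 1118
call 14: 1118 + 88 = 1206
call 15: 1206 + 88 = 1294
call 16: 1294 + 88 = 1382
call 17: 1382 + 88 = 1470
call 18: 1470 + 88 = 1558
call 19: 1558 + 88 = 1646
call 20: 1646 + 88 = 1734
call 21: 1734 + 88 = 1822
call 22: 1822 + 88 = 1910
call 23: 1910 + 88 = 1998
call 24: 1998 + 88 = 2086
call 25: 2086 + 88 = 2174
call 26: 2174 + 88 = 2262
call 27: 2262 + 88 = 2350
call 28: 2350 + 88 = 2438
call 29: 2438 + 88 = 2526

62, 150, 238, 326, 414, 502, 590, 678, 766, 854, 942, 1030, 1118, 1206, 1294, 1382, 1470, 1558, 1646, 1734, 1822, 1910, 1998, 2086, 2174, 2262, 2350, 2438, 2526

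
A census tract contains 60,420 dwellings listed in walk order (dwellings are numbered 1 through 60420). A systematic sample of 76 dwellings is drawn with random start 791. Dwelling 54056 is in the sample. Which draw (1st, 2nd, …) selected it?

k = 60420/76 = 795
position = (54056 − 791)/795 + 1 = 53265/795 + 1 = 67 + 1 = 68

68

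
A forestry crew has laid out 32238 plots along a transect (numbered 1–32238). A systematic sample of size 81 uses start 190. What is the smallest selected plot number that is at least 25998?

k = 32238/81 = 398
Steps past start: ⌈(25998 − 190)/398⌉ = ⌈25808/398⌉ = 65
Selected plot: 190 + 65×398 = 26060

26060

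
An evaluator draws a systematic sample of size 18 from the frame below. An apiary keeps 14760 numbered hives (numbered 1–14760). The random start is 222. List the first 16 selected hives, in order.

k = N/n = 14760/18 = 820
hive 1: 222
hive 2: 222 + 820 = 1042
hive 3: 1042 + 820 = 1862
hive 4: 1862 + 820 = 2682
hive 5: 2682 + 820 = 3502
hive 6: 3502 + 820 = 4322
hive 7: 4322 + 820 = 5142
hive 8: 5142 + 820 = 5962
hive 9: 5962 + 820 = 6782
hive 10: 6782 + 820 = 7602
hive 11: 7602 + 820 = 8422
hive 12: 8422 + 820 = 9242
hive 13: 9242 + 820 = 10062
hive 14: 10062 + 820 = 10882
hive 15: 10882 + 820 = 11702
hive 16: 11702 + 820 = 12522

222, 1042, 1862, 2682, 3502, 4322, 5142, 5962, 6782, 7602, 8422, 9242, 10062, 10882, 11702, 12522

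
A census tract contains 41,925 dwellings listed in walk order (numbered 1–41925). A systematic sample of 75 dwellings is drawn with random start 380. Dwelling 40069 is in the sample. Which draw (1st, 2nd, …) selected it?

k = 41925/75 = 559
position = (40069 − 380)/559 + 1 = 39689/559 + 1 = 71 + 1 = 72

72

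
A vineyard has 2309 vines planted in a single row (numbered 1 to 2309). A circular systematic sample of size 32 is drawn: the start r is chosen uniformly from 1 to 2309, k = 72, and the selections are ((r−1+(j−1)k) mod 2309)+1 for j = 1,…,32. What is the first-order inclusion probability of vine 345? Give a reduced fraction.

32/2309

For each position j, as r ranges over 1…2309 the j-th selection hits every vine exactly once, so vine 345 is selected for exactly 32 of the 2309 starts.
Inclusion probability = 32/2309.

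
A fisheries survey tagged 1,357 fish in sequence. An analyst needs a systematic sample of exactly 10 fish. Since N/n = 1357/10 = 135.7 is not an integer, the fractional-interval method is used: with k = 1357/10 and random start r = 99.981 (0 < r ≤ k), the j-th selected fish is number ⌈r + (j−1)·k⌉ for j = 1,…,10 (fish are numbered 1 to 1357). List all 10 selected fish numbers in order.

100, 236, 372, 508, 643, 779, 915, 1050, 1186, 1322

j=1: r + 0k = 99.981 → ⌈·⌉ = 100
j=2: r + 1k = 235.681 → ⌈·⌉ = 236
j=3: r + 2k = 371.381 → ⌈·⌉ = 372
j=4: r + 3k = 507.081 → ⌈·⌉ = 508
j=5: r + 4k = 642.781 → ⌈·⌉ = 643
j=6: r + 5k = 778.481 → ⌈·⌉ = 779
j=7: r + 6k = 914.181 → ⌈·⌉ = 915
j=8: r + 7k = 1049.881 → ⌈·⌉ = 1050
j=9: r + 8k = 1185.581 → ⌈·⌉ = 1186
j=10: r + 9k = 1321.281 → ⌈·⌉ = 1322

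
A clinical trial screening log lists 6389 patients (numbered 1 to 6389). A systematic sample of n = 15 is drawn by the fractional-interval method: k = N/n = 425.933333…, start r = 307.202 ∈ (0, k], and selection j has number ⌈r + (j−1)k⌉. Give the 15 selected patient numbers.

j=1: r + 0k = 307.202 → ⌈·⌉ = 308
j=2: r + 1k = 733.135333… → ⌈·⌉ = 734
j=3: r + 2k = 1159.068666… → ⌈·⌉ = 1160
j=4: r + 3k = 1585.002 → ⌈·⌉ = 1586
j=5: r + 4k = 2010.935333… → ⌈·⌉ = 2011
j=6: r + 5k = 2436.868666… → ⌈·⌉ = 2437
j=7: r + 6k = 2862.802 → ⌈·⌉ = 2863
j=8: r + 7k = 3288.735333… → ⌈·⌉ = 3289
j=9: r + 8k = 3714.668666… → ⌈·⌉ = 3715
j=10: r + 9k = 4140.602 → ⌈·⌉ = 4141
j=11: r + 10k = 4566.535333… → ⌈·⌉ = 4567
j=12: r + 11k = 4992.468666… → ⌈·⌉ = 4993
j=13: r + 12k = 5418.402 → ⌈·⌉ = 5419
j=14: r + 13k = 5844.335333… → ⌈·⌉ = 5845
j=15: r + 14k = 6270.268666… → ⌈·⌉ = 6271

308, 734, 1160, 1586, 2011, 2437, 2863, 3289, 3715, 4141, 4567, 4993, 5419, 5845, 6271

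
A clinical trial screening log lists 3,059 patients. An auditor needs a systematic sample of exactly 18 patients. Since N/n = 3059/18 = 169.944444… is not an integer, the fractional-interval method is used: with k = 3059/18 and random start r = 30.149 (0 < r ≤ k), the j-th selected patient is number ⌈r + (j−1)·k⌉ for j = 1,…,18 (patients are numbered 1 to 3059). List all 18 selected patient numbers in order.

j=1: r + 0k = 30.149 → ⌈·⌉ = 31
j=2: r + 1k = 200.093444… → ⌈·⌉ = 201
j=3: r + 2k = 370.037888… → ⌈·⌉ = 371
j=4: r + 3k = 539.982333… → ⌈·⌉ = 540
j=5: r + 4k = 709.926777… → ⌈·⌉ = 710
j=6: r + 5k = 879.871222… → ⌈·⌉ = 880
j=7: r + 6k = 1049.815666… → ⌈·⌉ = 1050
j=8: r + 7k = 1219.760111… → ⌈·⌉ = 1220
j=9: r + 8k = 1389.704555… → ⌈·⌉ = 1390
j=10: r + 9k = 1559.649 → ⌈·⌉ = 1560
j=11: r + 10k = 1729.593444… → ⌈·⌉ = 1730
j=12: r + 11k = 1899.537888… → ⌈·⌉ = 1900
j=13: r + 12k = 2069.482333… → ⌈·⌉ = 2070
j=14: r + 13k = 2239.426777… → ⌈·⌉ = 2240
j=15: r + 14k = 2409.371222… → ⌈·⌉ = 2410
j=16: r + 15k = 2579.315666… → ⌈·⌉ = 2580
j=17: r + 16k = 2749.260111… → ⌈·⌉ = 2750
j=18: r + 17k = 2919.204555… → ⌈·⌉ = 2920

31, 201, 371, 540, 710, 880, 1050, 1220, 1390, 1560, 1730, 1900, 2070, 2240, 2410, 2580, 2750, 2920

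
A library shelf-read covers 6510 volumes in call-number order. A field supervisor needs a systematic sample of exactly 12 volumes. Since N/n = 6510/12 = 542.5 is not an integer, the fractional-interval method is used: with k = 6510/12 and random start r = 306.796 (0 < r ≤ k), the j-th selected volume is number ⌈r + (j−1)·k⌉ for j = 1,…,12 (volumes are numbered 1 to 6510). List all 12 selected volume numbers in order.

j=1: r + 0k = 306.796 → ⌈·⌉ = 307
j=2: r + 1k = 849.296 → ⌈·⌉ = 850
j=3: r + 2k = 1391.796 → ⌈·⌉ = 1392
j=4: r + 3k = 1934.296 → ⌈·⌉ = 1935
j=5: r + 4k = 2476.796 → ⌈·⌉ = 2477
j=6: r + 5k = 3019.296 → ⌈·⌉ = 3020
j=7: r + 6k = 3561.796 → ⌈·⌉ = 3562
j=8: r + 7k = 4104.296 → ⌈·⌉ = 4105
j=9: r + 8k = 4646.796 → ⌈·⌉ = 4647
j=10: r + 9k = 5189.296 → ⌈·⌉ = 5190
j=11: r + 10k = 5731.796 → ⌈·⌉ = 5732
j=12: r + 11k = 6274.296 → ⌈·⌉ = 6275

307, 850, 1392, 1935, 2477, 3020, 3562, 4105, 4647, 5190, 5732, 6275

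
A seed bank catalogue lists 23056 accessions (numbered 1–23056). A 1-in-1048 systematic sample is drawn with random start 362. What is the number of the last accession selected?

k = 1048
22nd selection = r + (22−1)·k = 362 + 21×1048 = 362 + 22008 = 22370

22370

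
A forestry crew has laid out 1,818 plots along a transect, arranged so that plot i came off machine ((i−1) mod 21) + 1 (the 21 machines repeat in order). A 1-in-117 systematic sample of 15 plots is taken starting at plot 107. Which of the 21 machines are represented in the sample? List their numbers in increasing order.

Consecutive selections differ by k = 117, so their machine numbers differ by 117 mod 21 = 12.
gcd(117, 21) = 3, so the sample visits 21/3 = 7 distinct residues mod 21.
Start 107 is machine 2; the machines hit are 2, 5, 8, 11, 14, 17, 20.

2, 5, 8, 11, 14, 17, 20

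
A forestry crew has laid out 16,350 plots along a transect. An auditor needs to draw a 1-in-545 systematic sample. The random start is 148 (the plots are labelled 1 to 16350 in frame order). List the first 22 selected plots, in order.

148, 693, 1238, 1783, 2328, 2873, 3418, 3963, 4508, 5053, 5598, 6143, 6688, 7233, 7778, 8323, 8868, 9413, 9958, 10503, 11048, 11593

plot 1: 148
plot 2: 148 + 545 = 693
plot 3: 693 + 545 = 1238
plot 4: 1238 + 545 = 1783
plot 5: 1783 + 545 = 2328
plot 6: 2328 + 545 = 2873
plot 7: 2873 + 545 = 3418
plot 8: 3418 + 545 = 3963
plot 9: 3963 + 545 = 4508
plot 10: 4508 + 545 = 5053
plot 11: 5053 + 545 = 5598
plot 12: 5598 + 545 = 6143
plot 13: 6143 + 545 = 6688
plot 14: 6688 + 545 = 7233
plot 15: 7233 + 545 = 7778
plot 16: 7778 + 545 = 8323
plot 17: 8323 + 545 = 8868
plot 18: 8868 + 545 = 9413
plot 19: 9413 + 545 = 9958
plot 20: 9958 + 545 = 10503
plot 21: 10503 + 545 = 11048
plot 22: 11048 + 545 = 11593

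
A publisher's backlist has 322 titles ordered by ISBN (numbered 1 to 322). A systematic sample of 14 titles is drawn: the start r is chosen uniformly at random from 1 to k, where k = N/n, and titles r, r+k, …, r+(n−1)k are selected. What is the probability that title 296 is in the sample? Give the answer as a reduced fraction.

k = 322/14 = 23.
Title 296 is selected iff r ≡ 296 (mod 23); exactly one such r in {1,…,23}.
Inclusion probability = 1/23.

1/23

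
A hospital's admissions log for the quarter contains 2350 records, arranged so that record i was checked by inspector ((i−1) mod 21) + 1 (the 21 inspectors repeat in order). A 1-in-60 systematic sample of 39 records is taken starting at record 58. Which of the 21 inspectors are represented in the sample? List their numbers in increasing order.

Consecutive selections differ by k = 60, so their inspector numbers differ by 60 mod 21 = 18.
gcd(60, 21) = 3, so the sample visits 21/3 = 7 distinct residues mod 21.
Start 58 is inspector 16; the inspectors hit are 1, 4, 7, 10, 13, 16, 19.

1, 4, 7, 10, 13, 16, 19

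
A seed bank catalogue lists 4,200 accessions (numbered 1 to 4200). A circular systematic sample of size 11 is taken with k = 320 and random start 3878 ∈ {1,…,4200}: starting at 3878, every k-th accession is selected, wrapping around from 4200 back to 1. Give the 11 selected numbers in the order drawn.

3878, 4198, 318, 638, 958, 1278, 1598, 1918, 2238, 2558, 2878

Selection 1: 3878
Selection 2: 3878 + 320 = 4198
Selection 3: 4198 + 320 = 4518 → 4518 − 4200 = 318
Selection 4: 318 + 320 = 638
Selection 5: 638 + 320 = 958
Selection 6: 958 + 320 = 1278
Selection 7: 1278 + 320 = 1598
Selection 8: 1598 + 320 = 1918
Selection 9: 1918 + 320 = 2238
Selection 10: 2238 + 320 = 2558
Selection 11: 2558 + 320 = 2878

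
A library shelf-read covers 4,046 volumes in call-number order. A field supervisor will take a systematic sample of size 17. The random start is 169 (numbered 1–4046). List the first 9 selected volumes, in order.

169, 407, 645, 883, 1121, 1359, 1597, 1835, 2073

k = N/n = 4046/17 = 238
volume 1: 169
volume 2: 169 + 238 = 407
volume 3: 407 + 238 = 645
volume 4: 645 + 238 = 883
volume 5: 883 + 238 = 1121
volume 6: 1121 + 238 = 1359
volume 7: 1359 + 238 = 1597
volume 8: 1597 + 238 = 1835
volume 9: 1835 + 238 = 2073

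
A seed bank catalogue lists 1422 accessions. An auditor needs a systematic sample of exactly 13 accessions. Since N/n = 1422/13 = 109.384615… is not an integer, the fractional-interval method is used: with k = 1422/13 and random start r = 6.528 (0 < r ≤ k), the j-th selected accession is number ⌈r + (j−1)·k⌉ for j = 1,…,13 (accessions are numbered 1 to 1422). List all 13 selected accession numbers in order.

7, 116, 226, 335, 445, 554, 663, 773, 882, 991, 1101, 1210, 1320

j=1: r + 0k = 6.528 → ⌈·⌉ = 7
j=2: r + 1k = 115.912615… → ⌈·⌉ = 116
j=3: r + 2k = 225.297230… → ⌈·⌉ = 226
j=4: r + 3k = 334.681846… → ⌈·⌉ = 335
j=5: r + 4k = 444.066461… → ⌈·⌉ = 445
j=6: r + 5k = 553.451076… → ⌈·⌉ = 554
j=7: r + 6k = 662.835692… → ⌈·⌉ = 663
j=8: r + 7k = 772.220307… → ⌈·⌉ = 773
j=9: r + 8k = 881.604923… → ⌈·⌉ = 882
j=10: r + 9k = 990.989538… → ⌈·⌉ = 991
j=11: r + 10k = 1100.374153… → ⌈·⌉ = 1101
j=12: r + 11k = 1209.758769… → ⌈·⌉ = 1210
j=13: r + 12k = 1319.143384… → ⌈·⌉ = 1320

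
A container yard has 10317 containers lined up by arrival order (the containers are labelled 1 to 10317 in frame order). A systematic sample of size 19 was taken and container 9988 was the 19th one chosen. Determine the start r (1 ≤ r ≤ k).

k = 10317/19 = 543
r = 9988 − (19−1)×543 = 9988 − 9774 = 214

214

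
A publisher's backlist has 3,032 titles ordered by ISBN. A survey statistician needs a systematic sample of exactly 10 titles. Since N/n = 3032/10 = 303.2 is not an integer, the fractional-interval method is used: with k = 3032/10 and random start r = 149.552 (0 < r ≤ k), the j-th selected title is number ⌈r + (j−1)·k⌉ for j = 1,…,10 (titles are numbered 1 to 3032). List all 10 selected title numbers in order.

150, 453, 756, 1060, 1363, 1666, 1969, 2272, 2576, 2879

j=1: r + 0k = 149.552 → ⌈·⌉ = 150
j=2: r + 1k = 452.752 → ⌈·⌉ = 453
j=3: r + 2k = 755.952 → ⌈·⌉ = 756
j=4: r + 3k = 1059.152 → ⌈·⌉ = 1060
j=5: r + 4k = 1362.352 → ⌈·⌉ = 1363
j=6: r + 5k = 1665.552 → ⌈·⌉ = 1666
j=7: r + 6k = 1968.752 → ⌈·⌉ = 1969
j=8: r + 7k = 2271.952 → ⌈·⌉ = 2272
j=9: r + 8k = 2575.152 → ⌈·⌉ = 2576
j=10: r + 9k = 2878.352 → ⌈·⌉ = 2879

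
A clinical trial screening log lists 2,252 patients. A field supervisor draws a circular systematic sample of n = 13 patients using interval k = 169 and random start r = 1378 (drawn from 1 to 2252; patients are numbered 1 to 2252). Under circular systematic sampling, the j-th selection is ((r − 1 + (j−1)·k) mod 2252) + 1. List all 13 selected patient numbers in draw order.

1378, 1547, 1716, 1885, 2054, 2223, 140, 309, 478, 647, 816, 985, 1154

Selection 1: 1378
Selection 2: 1378 + 169 = 1547
Selection 3: 1547 + 169 = 1716
Selection 4: 1716 + 169 = 1885
Selection 5: 1885 + 169 = 2054
Selection 6: 2054 + 169 = 2223
Selection 7: 2223 + 169 = 2392 → 2392 − 2252 = 140
Selection 8: 140 + 169 = 309
Selection 9: 309 + 169 = 478
Selection 10: 478 + 169 = 647
Selection 11: 647 + 169 = 816
Selection 12: 816 + 169 = 985
Selection 13: 985 + 169 = 1154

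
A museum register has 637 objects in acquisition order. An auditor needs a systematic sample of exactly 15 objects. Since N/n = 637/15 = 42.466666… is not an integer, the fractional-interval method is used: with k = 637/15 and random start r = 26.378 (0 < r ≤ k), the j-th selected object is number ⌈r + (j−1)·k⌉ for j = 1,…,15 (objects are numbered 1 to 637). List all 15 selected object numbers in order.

27, 69, 112, 154, 197, 239, 282, 324, 367, 409, 452, 494, 536, 579, 621

j=1: r + 0k = 26.378 → ⌈·⌉ = 27
j=2: r + 1k = 68.844666… → ⌈·⌉ = 69
j=3: r + 2k = 111.311333… → ⌈·⌉ = 112
j=4: r + 3k = 153.778 → ⌈·⌉ = 154
j=5: r + 4k = 196.244666… → ⌈·⌉ = 197
j=6: r + 5k = 238.711333… → ⌈·⌉ = 239
j=7: r + 6k = 281.178 → ⌈·⌉ = 282
j=8: r + 7k = 323.644666… → ⌈·⌉ = 324
j=9: r + 8k = 366.111333… → ⌈·⌉ = 367
j=10: r + 9k = 408.578 → ⌈·⌉ = 409
j=11: r + 10k = 451.044666… → ⌈·⌉ = 452
j=12: r + 11k = 493.511333… → ⌈·⌉ = 494
j=13: r + 12k = 535.978 → ⌈·⌉ = 536
j=14: r + 13k = 578.444666… → ⌈·⌉ = 579
j=15: r + 14k = 620.911333… → ⌈·⌉ = 621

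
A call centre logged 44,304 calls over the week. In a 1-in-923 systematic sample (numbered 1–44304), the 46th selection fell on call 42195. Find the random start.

k = 923
r = 42195 − (46−1)×923 = 42195 − 41535 = 660

660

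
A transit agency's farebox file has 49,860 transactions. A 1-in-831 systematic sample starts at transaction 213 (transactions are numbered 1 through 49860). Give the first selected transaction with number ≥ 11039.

k = 831
Steps past start: ⌈(11039 − 213)/831⌉ = ⌈10826/831⌉ = 14
Selected transaction: 213 + 14×831 = 11847

11847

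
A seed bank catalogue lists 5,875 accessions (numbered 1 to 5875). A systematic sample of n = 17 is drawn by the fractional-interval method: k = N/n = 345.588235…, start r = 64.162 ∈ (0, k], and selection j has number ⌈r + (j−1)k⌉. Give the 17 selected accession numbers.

65, 410, 756, 1101, 1447, 1793, 2138, 2484, 2829, 3175, 3521, 3866, 4212, 4557, 4903, 5248, 5594

j=1: r + 0k = 64.162 → ⌈·⌉ = 65
j=2: r + 1k = 409.750235… → ⌈·⌉ = 410
j=3: r + 2k = 755.338470… → ⌈·⌉ = 756
j=4: r + 3k = 1100.926705… → ⌈·⌉ = 1101
j=5: r + 4k = 1446.514941… → ⌈·⌉ = 1447
j=6: r + 5k = 1792.103176… → ⌈·⌉ = 1793
j=7: r + 6k = 2137.691411… → ⌈·⌉ = 2138
j=8: r + 7k = 2483.279647… → ⌈·⌉ = 2484
j=9: r + 8k = 2828.867882… → ⌈·⌉ = 2829
j=10: r + 9k = 3174.456117… → ⌈·⌉ = 3175
j=11: r + 10k = 3520.044352… → ⌈·⌉ = 3521
j=12: r + 11k = 3865.632588… → ⌈·⌉ = 3866
j=13: r + 12k = 4211.220823… → ⌈·⌉ = 4212
j=14: r + 13k = 4556.809058… → ⌈·⌉ = 4557
j=15: r + 14k = 4902.397294… → ⌈·⌉ = 4903
j=16: r + 15k = 5247.985529… → ⌈·⌉ = 5248
j=17: r + 16k = 5593.573764… → ⌈·⌉ = 5594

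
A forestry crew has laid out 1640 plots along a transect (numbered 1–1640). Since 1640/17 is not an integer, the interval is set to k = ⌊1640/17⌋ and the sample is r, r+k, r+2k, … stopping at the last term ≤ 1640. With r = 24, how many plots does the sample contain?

17

k = ⌊1640/17⌋ = 96
Achieved size = ⌊(1640 − 24)/96⌋ + 1 = ⌊1616/96⌋ + 1 = 16 + 1 = 17
(last selection: 24 + 16×96 = 1560 ≤ 1640; next would be 1656 > 1640)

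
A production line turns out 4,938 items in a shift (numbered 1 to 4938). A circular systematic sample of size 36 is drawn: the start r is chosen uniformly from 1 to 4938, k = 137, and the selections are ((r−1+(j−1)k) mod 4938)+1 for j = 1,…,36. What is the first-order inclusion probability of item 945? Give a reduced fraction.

For each position j, as r ranges over 1…4938 the j-th selection hits every item exactly once, so item 945 is selected for exactly 36 of the 4938 starts.
Inclusion probability = 36/4938 = 6/823.

6/823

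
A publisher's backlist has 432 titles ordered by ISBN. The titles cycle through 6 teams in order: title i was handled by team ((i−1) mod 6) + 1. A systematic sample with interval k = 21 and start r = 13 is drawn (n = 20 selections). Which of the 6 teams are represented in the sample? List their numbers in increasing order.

1, 4

Consecutive selections differ by k = 21, so their team numbers differ by 21 mod 6 = 3.
gcd(21, 6) = 3, so the sample visits 6/3 = 2 distinct residues mod 6.
Start 13 is team 1; the teams hit are 1, 4.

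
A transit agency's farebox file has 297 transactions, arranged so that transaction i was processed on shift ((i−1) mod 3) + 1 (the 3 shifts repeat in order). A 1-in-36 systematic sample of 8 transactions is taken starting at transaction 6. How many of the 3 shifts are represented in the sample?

1

Consecutive selections differ by k = 36, so their shift numbers differ by 36 mod 3 = 0.
gcd(36, 3) = 3, so the sample visits 3/3 = 1 distinct residues mod 3.
Start 6 is shift 3; the shifts hit are 3.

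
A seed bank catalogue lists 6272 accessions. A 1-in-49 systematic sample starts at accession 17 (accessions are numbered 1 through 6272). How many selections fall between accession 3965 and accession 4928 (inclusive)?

20

k = 49
First selection ≥ 3965: 17 + ⌈(3965−17)/49⌉·49 = 17 + 81×49 = 3986
Last selection ≤ 4928: 17 + ⌊(4928−17)/49⌋·49 = 17 + 100×49 = 4917
Count = 100 − 81 + 1 = 20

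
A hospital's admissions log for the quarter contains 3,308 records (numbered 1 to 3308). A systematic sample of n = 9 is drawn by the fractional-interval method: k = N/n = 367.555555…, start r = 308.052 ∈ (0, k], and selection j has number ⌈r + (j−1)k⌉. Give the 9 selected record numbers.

309, 676, 1044, 1411, 1779, 2146, 2514, 2881, 3249

j=1: r + 0k = 308.052 → ⌈·⌉ = 309
j=2: r + 1k = 675.607555… → ⌈·⌉ = 676
j=3: r + 2k = 1043.163111… → ⌈·⌉ = 1044
j=4: r + 3k = 1410.718666… → ⌈·⌉ = 1411
j=5: r + 4k = 1778.274222… → ⌈·⌉ = 1779
j=6: r + 5k = 2145.829777… → ⌈·⌉ = 2146
j=7: r + 6k = 2513.385333… → ⌈·⌉ = 2514
j=8: r + 7k = 2880.940888… → ⌈·⌉ = 2881
j=9: r + 8k = 3248.496444… → ⌈·⌉ = 3249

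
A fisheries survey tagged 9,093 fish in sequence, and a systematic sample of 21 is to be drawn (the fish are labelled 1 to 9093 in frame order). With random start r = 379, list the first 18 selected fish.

k = N/n = 9093/21 = 433
fish 1: 379
fish 2: 379 + 433 = 812
fish 3: 812 + 433 = 1245
fish 4: 1245 + 433 = 1678
fish 5: 1678 + 433 = 2111
fish 6: 2111 + 433 = 2544
fish 7: 2544 + 433 = 2977
fish 8: 2977 + 433 = 3410
fish 9: 3410 + 433 = 3843
fish 10: 3843 + 433 = 4276
fish 11: 4276 + 433 = 4709
fish 12: 4709 + 433 = 5142
fish 13: 5142 + 433 = 5575
fish 14: 5575 + 433 = 6008
fish 15: 6008 + 433 = 6441
fish 16: 6441 + 433 = 6874
fish 17: 6874 + 433 = 7307
fish 18: 7307 + 433 = 7740

379, 812, 1245, 1678, 2111, 2544, 2977, 3410, 3843, 4276, 4709, 5142, 5575, 6008, 6441, 6874, 7307, 7740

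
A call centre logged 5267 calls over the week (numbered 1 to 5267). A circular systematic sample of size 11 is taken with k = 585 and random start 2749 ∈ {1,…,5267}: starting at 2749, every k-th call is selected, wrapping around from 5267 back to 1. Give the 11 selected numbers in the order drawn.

2749, 3334, 3919, 4504, 5089, 407, 992, 1577, 2162, 2747, 3332

Selection 1: 2749
Selection 2: 2749 + 585 = 3334
Selection 3: 3334 + 585 = 3919
Selection 4: 3919 + 585 = 4504
Selection 5: 4504 + 585 = 5089
Selection 6: 5089 + 585 = 5674 → 5674 − 5267 = 407
Selection 7: 407 + 585 = 992
Selection 8: 992 + 585 = 1577
Selection 9: 1577 + 585 = 2162
Selection 10: 2162 + 585 = 2747
Selection 11: 2747 + 585 = 3332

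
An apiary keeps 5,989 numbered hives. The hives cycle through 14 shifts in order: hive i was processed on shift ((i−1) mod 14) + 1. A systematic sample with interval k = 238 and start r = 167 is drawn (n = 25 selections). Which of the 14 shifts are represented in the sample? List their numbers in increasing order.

13

Consecutive selections differ by k = 238, so their shift numbers differ by 238 mod 14 = 0.
gcd(238, 14) = 14, so the sample visits 14/14 = 1 distinct residues mod 14.
Start 167 is shift 13; the shifts hit are 13.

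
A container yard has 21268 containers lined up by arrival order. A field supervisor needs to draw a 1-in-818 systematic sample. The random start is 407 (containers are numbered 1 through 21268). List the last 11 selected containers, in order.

12677, 13495, 14313, 15131, 15949, 16767, 17585, 18403, 19221, 20039, 20857

16th selection = 407 + 15×818 = 12677
17th: 12677 + 818 = 13495
18th: 13495 + 818 = 14313
19th: 14313 + 818 = 15131
20th: 15131 + 818 = 15949
21st: 15949 + 818 = 16767
22nd: 16767 + 818 = 17585
23rd: 17585 + 818 = 18403
24th: 18403 + 818 = 19221
25th: 19221 + 818 = 20039
26th: 20039 + 818 = 20857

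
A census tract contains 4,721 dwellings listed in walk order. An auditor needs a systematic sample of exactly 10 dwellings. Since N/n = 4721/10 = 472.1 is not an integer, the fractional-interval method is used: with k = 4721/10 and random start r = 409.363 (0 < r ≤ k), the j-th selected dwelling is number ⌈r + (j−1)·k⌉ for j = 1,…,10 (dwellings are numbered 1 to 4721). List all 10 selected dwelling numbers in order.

j=1: r + 0k = 409.363 → ⌈·⌉ = 410
j=2: r + 1k = 881.463 → ⌈·⌉ = 882
j=3: r + 2k = 1353.563 → ⌈·⌉ = 1354
j=4: r + 3k = 1825.663 → ⌈·⌉ = 1826
j=5: r + 4k = 2297.763 → ⌈·⌉ = 2298
j=6: r + 5k = 2769.863 → ⌈·⌉ = 2770
j=7: r + 6k = 3241.963 → ⌈·⌉ = 3242
j=8: r + 7k = 3714.063 → ⌈·⌉ = 3715
j=9: r + 8k = 4186.163 → ⌈·⌉ = 4187
j=10: r + 9k = 4658.263 → ⌈·⌉ = 4659

410, 882, 1354, 1826, 2298, 2770, 3242, 3715, 4187, 4659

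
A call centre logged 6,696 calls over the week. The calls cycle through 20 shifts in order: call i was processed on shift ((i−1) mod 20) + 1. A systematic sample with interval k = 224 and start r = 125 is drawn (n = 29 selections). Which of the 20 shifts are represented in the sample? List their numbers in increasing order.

Consecutive selections differ by k = 224, so their shift numbers differ by 224 mod 20 = 4.
gcd(224, 20) = 4, so the sample visits 20/4 = 5 distinct residues mod 20.
Start 125 is shift 5; the shifts hit are 1, 5, 9, 13, 17.

1, 5, 9, 13, 17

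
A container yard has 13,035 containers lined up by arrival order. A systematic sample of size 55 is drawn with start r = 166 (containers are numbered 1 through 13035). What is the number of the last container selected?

k = 13035/55 = 237
55th selection = r + (55−1)·k = 166 + 54×237 = 166 + 12798 = 12964

12964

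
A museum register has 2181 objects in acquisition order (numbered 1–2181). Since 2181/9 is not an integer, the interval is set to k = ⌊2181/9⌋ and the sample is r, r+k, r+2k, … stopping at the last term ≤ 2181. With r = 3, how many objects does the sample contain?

k = ⌊2181/9⌋ = 242
Achieved size = ⌊(2181 − 3)/242⌋ + 1 = ⌊2178/242⌋ + 1 = 9 + 1 = 10
(last selection: 3 + 9×242 = 2181 ≤ 2181; next would be 2423 > 2181)

10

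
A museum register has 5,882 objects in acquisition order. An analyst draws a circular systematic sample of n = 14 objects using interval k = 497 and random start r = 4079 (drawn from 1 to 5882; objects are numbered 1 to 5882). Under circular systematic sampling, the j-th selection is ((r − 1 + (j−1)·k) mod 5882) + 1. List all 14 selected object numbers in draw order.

4079, 4576, 5073, 5570, 185, 682, 1179, 1676, 2173, 2670, 3167, 3664, 4161, 4658

Selection 1: 4079
Selection 2: 4079 + 497 = 4576
Selection 3: 4576 + 497 = 5073
Selection 4: 5073 + 497 = 5570
Selection 5: 5570 + 497 = 6067 → 6067 − 5882 = 185
Selection 6: 185 + 497 = 682
Selection 7: 682 + 497 = 1179
Selection 8: 1179 + 497 = 1676
Selection 9: 1676 + 497 = 2173
Selection 10: 2173 + 497 = 2670
Selection 11: 2670 + 497 = 3167
Selection 12: 3167 + 497 = 3664
Selection 13: 3664 + 497 = 4161
Selection 14: 4161 + 497 = 4658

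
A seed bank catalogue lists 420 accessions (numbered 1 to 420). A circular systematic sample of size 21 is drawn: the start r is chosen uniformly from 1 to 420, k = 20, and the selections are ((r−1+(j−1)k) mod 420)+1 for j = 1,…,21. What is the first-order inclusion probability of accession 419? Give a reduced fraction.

1/20

For each position j, as r ranges over 1…420 the j-th selection hits every accession exactly once, so accession 419 is selected for exactly 21 of the 420 starts.
Inclusion probability = 21/420 = 1/20.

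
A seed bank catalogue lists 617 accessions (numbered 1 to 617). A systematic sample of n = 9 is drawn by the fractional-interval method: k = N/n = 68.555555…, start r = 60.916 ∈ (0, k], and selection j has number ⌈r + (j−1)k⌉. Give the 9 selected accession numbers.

61, 130, 199, 267, 336, 404, 473, 541, 610

j=1: r + 0k = 60.916 → ⌈·⌉ = 61
j=2: r + 1k = 129.471555… → ⌈·⌉ = 130
j=3: r + 2k = 198.027111… → ⌈·⌉ = 199
j=4: r + 3k = 266.582666… → ⌈·⌉ = 267
j=5: r + 4k = 335.138222… → ⌈·⌉ = 336
j=6: r + 5k = 403.693777… → ⌈·⌉ = 404
j=7: r + 6k = 472.249333… → ⌈·⌉ = 473
j=8: r + 7k = 540.804888… → ⌈·⌉ = 541
j=9: r + 8k = 609.360444… → ⌈·⌉ = 610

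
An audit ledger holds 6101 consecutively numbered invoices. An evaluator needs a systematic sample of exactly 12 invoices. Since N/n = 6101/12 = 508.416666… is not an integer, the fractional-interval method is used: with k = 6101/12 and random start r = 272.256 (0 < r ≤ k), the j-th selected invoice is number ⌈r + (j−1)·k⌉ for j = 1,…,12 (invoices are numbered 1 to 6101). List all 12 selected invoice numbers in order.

j=1: r + 0k = 272.256 → ⌈·⌉ = 273
j=2: r + 1k = 780.672666… → ⌈·⌉ = 781
j=3: r + 2k = 1289.089333… → ⌈·⌉ = 1290
j=4: r + 3k = 1797.506 → ⌈·⌉ = 1798
j=5: r + 4k = 2305.922666… → ⌈·⌉ = 2306
j=6: r + 5k = 2814.339333… → ⌈·⌉ = 2815
j=7: r + 6k = 3322.756 → ⌈·⌉ = 3323
j=8: r + 7k = 3831.172666… → ⌈·⌉ = 3832
j=9: r + 8k = 4339.589333… → ⌈·⌉ = 4340
j=10: r + 9k = 4848.006 → ⌈·⌉ = 4849
j=11: r + 10k = 5356.422666… → ⌈·⌉ = 5357
j=12: r + 11k = 5864.839333… → ⌈·⌉ = 5865

273, 781, 1290, 1798, 2306, 2815, 3323, 3832, 4340, 4849, 5357, 5865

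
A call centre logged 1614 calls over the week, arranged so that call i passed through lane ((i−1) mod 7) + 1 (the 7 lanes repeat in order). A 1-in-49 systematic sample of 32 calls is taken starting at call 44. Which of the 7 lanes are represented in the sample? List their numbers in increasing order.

Consecutive selections differ by k = 49, so their lane numbers differ by 49 mod 7 = 0.
gcd(49, 7) = 7, so the sample visits 7/7 = 1 distinct residues mod 7.
Start 44 is lane 2; the lanes hit are 2.

2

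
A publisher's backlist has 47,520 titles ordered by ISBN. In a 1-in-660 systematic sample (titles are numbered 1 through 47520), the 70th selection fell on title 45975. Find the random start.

435

k = 660
r = 45975 − (70−1)×660 = 45975 − 45540 = 435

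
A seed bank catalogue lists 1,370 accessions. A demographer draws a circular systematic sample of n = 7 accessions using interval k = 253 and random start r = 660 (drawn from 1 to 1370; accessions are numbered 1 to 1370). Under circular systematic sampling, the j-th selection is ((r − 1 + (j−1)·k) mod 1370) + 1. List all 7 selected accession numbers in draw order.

Selection 1: 660
Selection 2: 660 + 253 = 913
Selection 3: 913 + 253 = 1166
Selection 4: 1166 + 253 = 1419 → 1419 − 1370 = 49
Selection 5: 49 + 253 = 302
Selection 6: 302 + 253 = 555
Selection 7: 555 + 253 = 808

660, 913, 1166, 49, 302, 555, 808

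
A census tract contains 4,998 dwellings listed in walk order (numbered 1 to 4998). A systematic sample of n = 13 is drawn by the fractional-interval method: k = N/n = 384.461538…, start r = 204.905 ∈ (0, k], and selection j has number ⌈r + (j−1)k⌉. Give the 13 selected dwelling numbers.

205, 590, 974, 1359, 1743, 2128, 2512, 2897, 3281, 3666, 4050, 4434, 4819

j=1: r + 0k = 204.905 → ⌈·⌉ = 205
j=2: r + 1k = 589.366538… → ⌈·⌉ = 590
j=3: r + 2k = 973.828076… → ⌈·⌉ = 974
j=4: r + 3k = 1358.289615… → ⌈·⌉ = 1359
j=5: r + 4k = 1742.751153… → ⌈·⌉ = 1743
j=6: r + 5k = 2127.212692… → ⌈·⌉ = 2128
j=7: r + 6k = 2511.674230… → ⌈·⌉ = 2512
j=8: r + 7k = 2896.135769… → ⌈·⌉ = 2897
j=9: r + 8k = 3280.597307… → ⌈·⌉ = 3281
j=10: r + 9k = 3665.058846… → ⌈·⌉ = 3666
j=11: r + 10k = 4049.520384… → ⌈·⌉ = 4050
j=12: r + 11k = 4433.981923… → ⌈·⌉ = 4434
j=13: r + 12k = 4818.443461… → ⌈·⌉ = 4819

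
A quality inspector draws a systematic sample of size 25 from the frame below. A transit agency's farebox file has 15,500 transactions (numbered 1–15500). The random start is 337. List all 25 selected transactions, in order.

337, 957, 1577, 2197, 2817, 3437, 4057, 4677, 5297, 5917, 6537, 7157, 7777, 8397, 9017, 9637, 10257, 10877, 11497, 12117, 12737, 13357, 13977, 14597, 15217

k = N/n = 15500/25 = 620
transaction 1: 337
transaction 2: 337 + 620 = 957
transaction 3: 957 + 620 = 1577
transaction 4: 1577 + 620 = 2197
transaction 5: 2197 + 620 = 2817
transaction 6: 2817 + 620 = 3437
transaction 7: 3437 + 620 = 4057
transaction 8: 4057 + 620 = 4677
transaction 9: 4677 + 620 = 5297
transaction 10: 5297 + 620 = 5917
transaction 11: 5917 + 620 = 6537
transaction 12: 6537 + 620 = 7157
transaction 13: 7157 + 620 = 7777
transaction 14: 7777 + 620 = 8397
transaction 15: 8397 + 620 = 9017
transaction 16: 9017 + 620 = 9637
transaction 17: 9637 + 620 = 10257
transaction 18: 10257 + 620 = 10877
transaction 19: 10877 + 620 = 11497
transaction 20: 11497 + 620 = 12117
transaction 21: 12117 + 620 = 12737
transaction 22: 12737 + 620 = 13357
transaction 23: 13357 + 620 = 13977
transaction 24: 13977 + 620 = 14597
transaction 25: 14597 + 620 = 15217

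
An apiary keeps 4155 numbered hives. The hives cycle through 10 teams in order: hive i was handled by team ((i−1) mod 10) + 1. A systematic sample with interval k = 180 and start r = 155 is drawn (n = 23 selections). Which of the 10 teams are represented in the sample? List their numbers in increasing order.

Consecutive selections differ by k = 180, so their team numbers differ by 180 mod 10 = 0.
gcd(180, 10) = 10, so the sample visits 10/10 = 1 distinct residues mod 10.
Start 155 is team 5; the teams hit are 5.

5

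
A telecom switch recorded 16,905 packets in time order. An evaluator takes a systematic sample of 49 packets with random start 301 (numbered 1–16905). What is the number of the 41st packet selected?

14101

k = 16905/49 = 345
41st selection = r + (41−1)·k = 301 + 40×345 = 301 + 13800 = 14101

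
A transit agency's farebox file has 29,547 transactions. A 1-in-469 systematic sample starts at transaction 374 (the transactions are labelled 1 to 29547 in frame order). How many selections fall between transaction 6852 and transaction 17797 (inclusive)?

k = 469
First selection ≥ 6852: 374 + ⌈(6852−374)/469⌉·469 = 374 + 14×469 = 6940
Last selection ≤ 17797: 374 + ⌊(17797−374)/469⌋·469 = 374 + 37×469 = 17727
Count = 37 − 14 + 1 = 24

24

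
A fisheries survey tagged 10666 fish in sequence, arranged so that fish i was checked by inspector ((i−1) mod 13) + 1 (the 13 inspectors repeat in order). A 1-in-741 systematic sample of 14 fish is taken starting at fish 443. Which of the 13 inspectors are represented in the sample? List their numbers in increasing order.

Consecutive selections differ by k = 741, so their inspector numbers differ by 741 mod 13 = 0.
gcd(741, 13) = 13, so the sample visits 13/13 = 1 distinct residues mod 13.
Start 443 is inspector 1; the inspectors hit are 1.

1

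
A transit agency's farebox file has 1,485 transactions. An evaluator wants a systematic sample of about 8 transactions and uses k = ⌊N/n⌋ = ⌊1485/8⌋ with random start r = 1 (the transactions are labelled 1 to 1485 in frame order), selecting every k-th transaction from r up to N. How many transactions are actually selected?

k = ⌊1485/8⌋ = 185
Achieved size = ⌊(1485 − 1)/185⌋ + 1 = ⌊1484/185⌋ + 1 = 8 + 1 = 9
(last selection: 1 + 8×185 = 1481 ≤ 1485; next would be 1666 > 1485)

9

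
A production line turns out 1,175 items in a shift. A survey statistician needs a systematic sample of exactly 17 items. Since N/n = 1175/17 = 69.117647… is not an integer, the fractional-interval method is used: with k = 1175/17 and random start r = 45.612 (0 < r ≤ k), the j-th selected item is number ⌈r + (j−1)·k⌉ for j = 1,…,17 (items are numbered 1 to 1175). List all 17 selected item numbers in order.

46, 115, 184, 253, 323, 392, 461, 530, 599, 668, 737, 806, 876, 945, 1014, 1083, 1152

j=1: r + 0k = 45.612 → ⌈·⌉ = 46
j=2: r + 1k = 114.729647… → ⌈·⌉ = 115
j=3: r + 2k = 183.847294… → ⌈·⌉ = 184
j=4: r + 3k = 252.964941… → ⌈·⌉ = 253
j=5: r + 4k = 322.082588… → ⌈·⌉ = 323
j=6: r + 5k = 391.200235… → ⌈·⌉ = 392
j=7: r + 6k = 460.317882… → ⌈·⌉ = 461
j=8: r + 7k = 529.435529… → ⌈·⌉ = 530
j=9: r + 8k = 598.553176… → ⌈·⌉ = 599
j=10: r + 9k = 667.670823… → ⌈·⌉ = 668
j=11: r + 10k = 736.788470… → ⌈·⌉ = 737
j=12: r + 11k = 805.906117… → ⌈·⌉ = 806
j=13: r + 12k = 875.023764… → ⌈·⌉ = 876
j=14: r + 13k = 944.141411… → ⌈·⌉ = 945
j=15: r + 14k = 1013.259058… → ⌈·⌉ = 1014
j=16: r + 15k = 1082.376705… → ⌈·⌉ = 1083
j=17: r + 16k = 1151.494352… → ⌈·⌉ = 1152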